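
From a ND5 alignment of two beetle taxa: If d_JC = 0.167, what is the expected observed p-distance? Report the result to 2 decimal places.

0.15

p = (3/4)(1 − e^(−4d/3)) = 0.75 × (1 − e^(-0.222667)) = 0.75 × (1 − 0.800381) = 0.149714.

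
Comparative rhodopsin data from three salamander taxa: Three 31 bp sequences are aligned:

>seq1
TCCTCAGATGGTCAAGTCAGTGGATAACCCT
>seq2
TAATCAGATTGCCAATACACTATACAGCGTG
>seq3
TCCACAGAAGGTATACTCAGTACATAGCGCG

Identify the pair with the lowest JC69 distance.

seq1–seq2: 14/31 differ, p = 0.452, d = 0.691.
seq1–seq3: 10/31 differ, p = 0.323, d = 0.422.
seq2–seq3: 14/31 differ, p = 0.452, d = 0.691.
The smallest distance is between seq1 and seq3.

seq1 and seq3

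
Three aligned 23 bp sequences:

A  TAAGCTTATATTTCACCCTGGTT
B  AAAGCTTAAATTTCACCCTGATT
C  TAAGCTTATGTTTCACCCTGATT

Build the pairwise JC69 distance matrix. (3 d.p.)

d(A,B) = 0.143, d(A,C) = 0.092, d(B,C) = 0.143

A–B: 3/23 sites differ → p ≈ 0.130435, d = −0.75 ln(1 − 0.173913) = 0.143291 ≈ 0.143.
A–C: 2/23 sites differ → p ≈ 0.086957, d = −0.75 ln(1 − 0.115943) = 0.092425 ≈ 0.092.
B–C: 3/23 sites differ → p ≈ 0.130435, d = −0.75 ln(1 − 0.173913) = 0.143291 ≈ 0.143.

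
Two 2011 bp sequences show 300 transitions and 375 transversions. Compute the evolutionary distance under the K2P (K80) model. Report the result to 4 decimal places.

0.4483

P = 300/2011 ≈ 0.14918 and Q = 375/2011 ≈ 0.186474.
Under the Kimura two-parameter model, d = −½ ln(1 − 2P − Q) − ¼ ln(1 − 2Q).
1 − 2P − Q = 0.515166, giving −½ ln(0.515166) = 0.331633.
1 − 2Q = 0.627052, giving −¼ ln(0.627052) = 0.116681.
d = 0.331633 + 0.116681 = 0.448314.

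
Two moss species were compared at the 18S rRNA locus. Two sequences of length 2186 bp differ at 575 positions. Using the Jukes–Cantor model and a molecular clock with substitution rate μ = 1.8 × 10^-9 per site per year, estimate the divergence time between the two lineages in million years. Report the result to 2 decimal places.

89.98

p = 575/2186 ≈ 0.263038.
d = −(3/4) ln(1 − 4p/3) = −0.75 ln(1 − 0.350717) = −0.75 ln(0.649283)
  = −0.75 × (-0.431887) = 0.323915 substitutions/site.
Under a molecular clock d = 2μt, so t = d/(2μ) = 0.323915 / (2 × 1.8 × 10^-9) = 89.98 million years.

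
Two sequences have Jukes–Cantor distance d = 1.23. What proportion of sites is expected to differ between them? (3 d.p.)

0.605

p = (3/4)(1 − e^(−4d/3)) = 0.75 × (1 − e^(-1.64)) = 0.75 × (1 − 0.193980) = 0.604515.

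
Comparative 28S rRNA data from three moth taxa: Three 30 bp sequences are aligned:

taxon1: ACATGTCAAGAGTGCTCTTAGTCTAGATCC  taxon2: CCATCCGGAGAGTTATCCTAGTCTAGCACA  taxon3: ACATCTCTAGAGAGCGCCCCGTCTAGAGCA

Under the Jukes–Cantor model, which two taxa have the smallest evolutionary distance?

taxon1–taxon2: 11/30 differ, p = 0.367, d = 0.503.
taxon1–taxon3: 9/30 differ, p = 0.300, d = 0.383.
taxon2–taxon3: 12/30 differ, p = 0.400, d = 0.572.
The smallest distance is between taxon1 and taxon3.

taxon1 and taxon3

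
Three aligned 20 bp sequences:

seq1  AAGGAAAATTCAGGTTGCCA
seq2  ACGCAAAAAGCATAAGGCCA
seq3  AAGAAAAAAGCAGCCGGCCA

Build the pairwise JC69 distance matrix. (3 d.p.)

d(seq1,seq2) = 0.572, d(seq1,seq3) = 0.383, d(seq2,seq3) = 0.304

seq1–seq2: 8/20 sites differ → p = 0.4, d = −0.75 ln(1 − 0.533333) = 0.571605 ≈ 0.572.
seq1–seq3: 6/20 sites differ → p = 0.3, d = −0.75 ln(1 − 0.4) = 0.383119 ≈ 0.383.
seq2–seq3: 5/20 sites differ → p = 0.25, d = −0.75 ln(1 − 0.333333) = 0.304098 ≈ 0.304.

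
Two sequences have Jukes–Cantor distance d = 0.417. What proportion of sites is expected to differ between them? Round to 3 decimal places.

p = (3/4)(1 − e^(−4d/3)) = 0.75 × (1 − e^(-0.556)) = 0.75 × (1 − 0.573498) = 0.319877.

0.320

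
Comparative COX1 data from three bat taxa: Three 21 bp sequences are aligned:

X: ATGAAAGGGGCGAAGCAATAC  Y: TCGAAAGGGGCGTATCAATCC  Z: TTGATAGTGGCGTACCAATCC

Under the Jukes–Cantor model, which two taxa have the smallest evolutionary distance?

Y and Z

X–Y: 5/21 differ, p = 0.238, d = 0.286.
X–Z: 6/21 differ, p = 0.286, d = 0.360.
Y–Z: 4/21 differ, p = 0.190, d = 0.220.
The smallest distance is between Y and Z.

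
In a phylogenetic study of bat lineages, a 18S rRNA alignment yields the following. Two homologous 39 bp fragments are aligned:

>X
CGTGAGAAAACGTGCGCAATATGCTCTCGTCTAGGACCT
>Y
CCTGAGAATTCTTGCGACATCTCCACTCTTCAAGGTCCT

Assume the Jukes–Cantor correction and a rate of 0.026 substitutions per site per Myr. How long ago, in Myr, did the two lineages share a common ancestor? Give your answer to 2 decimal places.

7.62

The sequences differ at 12 of 39 sites, so p = 12/39 ≈ 0.307692.
d = −(3/4) ln(1 − 4p/3) = −0.75 ln(1 − 0.410256) = −0.75 ln(0.589744)
  = −0.75 × (-0.528067) = 0.396050 substitutions/site.
Under a molecular clock d = 2μt, so t = d/(2μ) = 0.396050 / (2 × 0.026) = 7.62 Myr.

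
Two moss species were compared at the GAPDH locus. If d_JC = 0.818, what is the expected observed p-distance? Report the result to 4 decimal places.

p = (3/4)(1 − e^(−4d/3)) = 0.75 × (1 − e^(-1.090667)) = 0.75 × (1 − 0.335992) = 0.498006.

0.4980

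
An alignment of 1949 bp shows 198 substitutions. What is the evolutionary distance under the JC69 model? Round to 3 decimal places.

0.109

p = 198/1949 ≈ 0.101591.
d = −(3/4) ln(1 − 4p/3) = −0.75 ln(1 − 0.135455) = −0.75 ln(0.864545)
  = −0.75 × (-0.145552) = 0.109164 substitutions/site.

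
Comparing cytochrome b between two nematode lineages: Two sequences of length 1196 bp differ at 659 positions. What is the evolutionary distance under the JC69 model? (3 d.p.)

p = 659/1196 ≈ 0.551003.
d = −(3/4) ln(1 − 4p/3) = −0.75 ln(1 − 0.734671) = −0.75 ln(0.265329)
  = −0.75 × (-1.326785) = 0.995089 substitutions/site.

0.995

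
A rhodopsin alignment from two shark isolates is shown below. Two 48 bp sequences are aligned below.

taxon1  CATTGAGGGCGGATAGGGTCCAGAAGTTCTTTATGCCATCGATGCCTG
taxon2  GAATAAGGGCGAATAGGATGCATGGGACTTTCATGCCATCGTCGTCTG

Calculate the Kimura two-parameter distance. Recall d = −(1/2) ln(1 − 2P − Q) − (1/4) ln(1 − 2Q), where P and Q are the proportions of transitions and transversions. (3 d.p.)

Of 48 sites, 10 differences are transitions and 6 are transversions, so P = 10/48 ≈ 0.208333 and Q = 6/48 = 0.125.
Under the Kimura two-parameter model, d = −½ ln(1 − 2P − Q) − ¼ ln(1 − 2Q).
1 − 2P − Q = 0.458334, giving −½ ln(0.458334) = 0.390079.
1 − 2Q = 0.75, giving −¼ ln(0.75) = 0.071921.
d = 0.390079 + 0.071921 = 0.462000.

0.462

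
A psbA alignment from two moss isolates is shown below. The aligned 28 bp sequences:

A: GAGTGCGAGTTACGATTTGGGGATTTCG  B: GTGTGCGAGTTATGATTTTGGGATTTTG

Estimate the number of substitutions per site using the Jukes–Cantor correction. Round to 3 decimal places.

The sequences differ at 4 of 28 sites (2, 13, 19, 27), so p = 4/28 ≈ 0.142857.
d = −(3/4) ln(1 − 4p/3) = −0.75 ln(1 − 0.190476) = −0.75 ln(0.809524)
  = −0.75 × (-0.211309) = 0.158482 substitutions/site.

0.158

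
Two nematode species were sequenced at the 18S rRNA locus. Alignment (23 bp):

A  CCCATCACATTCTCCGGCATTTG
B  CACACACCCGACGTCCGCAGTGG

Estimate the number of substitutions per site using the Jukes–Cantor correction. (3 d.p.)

The sequences differ at 12 of 23 sites, so p = 12/23 ≈ 0.521739.
d = −(3/4) ln(1 − 4p/3) = −0.75 ln(1 − 0.695652) = −0.75 ln(0.304348)
  = −0.75 × (-1.189583) = 0.892187 substitutions/site.

0.892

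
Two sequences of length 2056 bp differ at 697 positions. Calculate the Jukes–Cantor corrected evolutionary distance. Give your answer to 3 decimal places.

p = 697/2056 ≈ 0.339008.
d = −(3/4) ln(1 − 4p/3) = −0.75 ln(1 − 0.452011) = −0.75 ln(0.547989)
  = −0.75 × (-0.601500) = 0.451125 substitutions/site.

0.451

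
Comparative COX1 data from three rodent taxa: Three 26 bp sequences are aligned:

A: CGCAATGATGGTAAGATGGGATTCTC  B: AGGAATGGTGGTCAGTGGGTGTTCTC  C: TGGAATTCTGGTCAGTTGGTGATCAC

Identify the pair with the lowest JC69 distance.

B and C

A–B: 8/26 differ, p = 0.308, d = 0.396.
A–C: 10/26 differ, p = 0.385, d = 0.539.
B–C: 6/26 differ, p = 0.231, d = 0.276.
The smallest distance is between B and C.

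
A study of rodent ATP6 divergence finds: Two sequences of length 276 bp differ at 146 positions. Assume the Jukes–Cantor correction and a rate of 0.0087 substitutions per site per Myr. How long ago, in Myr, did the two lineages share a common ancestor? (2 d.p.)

p = 146/276 ≈ 0.528986.
d = −(3/4) ln(1 − 4p/3) = −0.75 ln(1 − 0.705315) = −0.75 ln(0.294685)
  = −0.75 × (-1.221848) = 0.916386 substitutions/site.
Under a molecular clock d = 2μt, so t = d/(2μ) = 0.916386 / (2 × 0.0087) = 52.67 Myr.

52.67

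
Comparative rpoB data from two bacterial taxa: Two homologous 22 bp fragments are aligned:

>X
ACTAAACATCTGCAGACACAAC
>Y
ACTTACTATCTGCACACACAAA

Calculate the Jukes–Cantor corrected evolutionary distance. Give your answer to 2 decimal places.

0.27

The sequences differ at 5 of 22 sites (4, 6, 7, 15, 22), so p = 5/22 ≈ 0.227273.
d = −(3/4) ln(1 − 4p/3) = −0.75 ln(1 − 0.303031) = −0.75 ln(0.696969)
  = −0.75 × (-0.361014) = 0.270761 substitutions/site.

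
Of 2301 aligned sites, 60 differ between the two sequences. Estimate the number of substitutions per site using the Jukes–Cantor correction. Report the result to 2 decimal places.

0.03

p = 60/2301 ≈ 0.026076.
d = −(3/4) ln(1 − 4p/3) = −0.75 ln(1 − 0.034768) = −0.75 ln(0.965232)
  = −0.75 × (-0.035387) = 0.026540 substitutions/site.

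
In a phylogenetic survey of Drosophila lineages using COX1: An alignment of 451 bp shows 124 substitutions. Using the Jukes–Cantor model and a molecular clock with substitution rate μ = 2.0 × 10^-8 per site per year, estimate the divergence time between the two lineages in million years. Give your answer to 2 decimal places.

p = 124/451 ≈ 0.274945.
d = −(3/4) ln(1 − 4p/3) = −0.75 ln(1 − 0.366593) = −0.75 ln(0.633407)
  = −0.75 × (-0.456642) = 0.342482 substitutions/site.
Under a molecular clock d = 2μt, so t = d/(2μ) = 0.342482 / (2 × 2.0 × 10^-8) = 8.56 million years.

8.56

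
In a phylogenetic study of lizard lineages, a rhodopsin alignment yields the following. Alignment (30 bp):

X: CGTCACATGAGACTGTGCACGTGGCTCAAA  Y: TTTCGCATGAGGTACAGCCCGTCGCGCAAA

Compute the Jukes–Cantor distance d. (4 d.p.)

The sequences differ at 11 of 30 sites, so p = 11/30 ≈ 0.366667.
d = −(3/4) ln(1 − 4p/3) = −0.75 ln(1 − 0.488889) = −0.75 ln(0.511111)
  = −0.75 × (-0.671168) = 0.503376 substitutions/site.

0.5034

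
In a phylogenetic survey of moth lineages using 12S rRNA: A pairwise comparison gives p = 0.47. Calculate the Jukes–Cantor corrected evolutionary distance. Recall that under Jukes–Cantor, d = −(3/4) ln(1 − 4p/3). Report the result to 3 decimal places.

0.739

d = −(3/4) ln(1 − 4p/3) = −0.75 ln(1 − 0.626667) = −0.75 ln(0.373333)
  = −0.75 × (-0.985284) = 0.738963 substitutions/site.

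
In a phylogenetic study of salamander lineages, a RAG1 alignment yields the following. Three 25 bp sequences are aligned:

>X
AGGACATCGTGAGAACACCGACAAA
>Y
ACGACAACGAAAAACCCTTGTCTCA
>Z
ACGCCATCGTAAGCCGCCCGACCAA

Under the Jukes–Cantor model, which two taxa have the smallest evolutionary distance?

X–Y: 12/25 differ, p = 0.480, d = 0.766.
X–Z: 8/25 differ, p = 0.320, d = 0.417.
Y–Z: 11/25 differ, p = 0.440, d = 0.663.
The smallest distance is between X and Z.

X and Z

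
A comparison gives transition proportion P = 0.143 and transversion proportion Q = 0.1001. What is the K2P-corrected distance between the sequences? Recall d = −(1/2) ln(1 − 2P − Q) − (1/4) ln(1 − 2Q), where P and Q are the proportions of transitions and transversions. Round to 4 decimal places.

0.2998

Under the Kimura two-parameter model, d = −½ ln(1 − 2P − Q) − ¼ ln(1 − 2Q).
1 − 2P − Q = 0.6139, giving −½ ln(0.6139) = 0.243962.
1 − 2Q = 0.7998, giving −¼ ln(0.7998) = 0.055848.
d = 0.243962 + 0.055848 = 0.299810.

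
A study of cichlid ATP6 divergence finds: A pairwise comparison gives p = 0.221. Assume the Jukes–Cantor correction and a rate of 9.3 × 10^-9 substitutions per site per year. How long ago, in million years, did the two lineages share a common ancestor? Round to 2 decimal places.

14.08

d = −(3/4) ln(1 − 4p/3) = −0.75 ln(1 − 0.294667) = −0.75 ln(0.705333)
  = −0.75 × (-0.349085) = 0.261814 substitutions/site.
Under a molecular clock d = 2μt, so t = d/(2μ) = 0.261814 / (2 × 9.3 × 10^-9) = 14.08 million years.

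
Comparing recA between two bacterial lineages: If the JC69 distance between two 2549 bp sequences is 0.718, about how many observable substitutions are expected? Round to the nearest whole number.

Invert JC69: p = (3/4)(1 − e^(−4d/3)) = 0.75 × (1 − e^(-0.957333)) = 0.75 × (1 − 0.383915) = 0.462064.
Expected differing sites = pL ≈ 0.462064 × 2549 = 1177.801136 ≈ 1178.

1178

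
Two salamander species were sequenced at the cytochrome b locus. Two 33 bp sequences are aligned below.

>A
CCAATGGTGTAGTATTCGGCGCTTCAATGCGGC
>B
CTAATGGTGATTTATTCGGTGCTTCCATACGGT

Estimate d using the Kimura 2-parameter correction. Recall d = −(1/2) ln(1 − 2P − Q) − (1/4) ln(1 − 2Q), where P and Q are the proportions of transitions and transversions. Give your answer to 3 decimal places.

0.295

Of 33 sites, 4 differences are transitions and 4 are transversions, so P = 4/33 ≈ 0.121212 and Q = 4/33 ≈ 0.121212.
Under the Kimura two-parameter model, d = −½ ln(1 − 2P − Q) − ¼ ln(1 − 2Q).
1 − 2P − Q = 0.636364, giving −½ ln(0.636364) = 0.225992.
1 − 2Q = 0.757576, giving −¼ ln(0.757576) = 0.069408.
d = 0.225992 + 0.069408 = 0.295400.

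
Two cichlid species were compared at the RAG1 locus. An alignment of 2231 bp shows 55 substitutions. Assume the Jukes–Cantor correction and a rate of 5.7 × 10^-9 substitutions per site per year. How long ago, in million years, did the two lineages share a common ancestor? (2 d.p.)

p = 55/2231 ≈ 0.024653.
d = −(3/4) ln(1 − 4p/3) = −0.75 ln(1 − 0.032871) = −0.75 ln(0.967129)
  = −0.75 × (-0.033423) = 0.025067 substitutions/site.
Under a molecular clock d = 2μt, so t = d/(2μ) = 0.025067 / (2 × 5.7 × 10^-9) = 2.20 million years.

2.20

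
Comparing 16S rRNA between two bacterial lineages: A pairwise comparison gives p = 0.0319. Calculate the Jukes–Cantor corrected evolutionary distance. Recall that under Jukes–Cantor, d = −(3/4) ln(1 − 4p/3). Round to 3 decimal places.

0.033

d = −(3/4) ln(1 − 4p/3) = −0.75 ln(1 − 0.042533) = −0.75 ln(0.957467)
  = −0.75 × (-0.043464) = 0.032598 substitutions/site.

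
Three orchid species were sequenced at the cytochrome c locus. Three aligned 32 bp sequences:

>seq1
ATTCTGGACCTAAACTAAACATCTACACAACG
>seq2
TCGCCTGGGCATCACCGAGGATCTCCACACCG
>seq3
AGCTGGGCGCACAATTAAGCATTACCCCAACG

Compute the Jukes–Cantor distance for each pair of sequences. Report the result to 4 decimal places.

d(seq1,seq2) = 0.8240, d(seq1,seq3) = 0.6566, d(seq2,seq3) = 0.9241

seq1–seq2: 16/32 sites differ → p = 0.5, d = −0.75 ln(1 − 0.666667) = 0.823960 ≈ 0.8240.
seq1–seq3: 14/32 sites differ → p = 0.4375, d = −0.75 ln(1 − 0.583333) = 0.656601 ≈ 0.6566.
seq2–seq3: 17/32 sites differ → p = 0.53125, d = −0.75 ln(1 − 0.708333) = 0.924107 ≈ 0.9241.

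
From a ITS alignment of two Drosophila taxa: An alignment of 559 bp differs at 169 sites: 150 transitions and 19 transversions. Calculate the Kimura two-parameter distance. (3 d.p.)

P = 150/559 ≈ 0.268336 and Q = 19/559 ≈ 0.033989.
Under the Kimura two-parameter model, d = −½ ln(1 − 2P − Q) − ¼ ln(1 − 2Q).
1 − 2P − Q = 0.429339, giving −½ ln(0.429339) = 0.422754.
1 − 2Q = 0.932022, giving −¼ ln(0.932022) = 0.017600.
d = 0.422754 + 0.017600 = 0.440354.

0.440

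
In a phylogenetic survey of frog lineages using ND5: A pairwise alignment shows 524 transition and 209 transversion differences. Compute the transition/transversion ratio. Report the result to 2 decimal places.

R = 524/209 = 2.507177… ≈ 2.51 (to 2 d.p.).

2.51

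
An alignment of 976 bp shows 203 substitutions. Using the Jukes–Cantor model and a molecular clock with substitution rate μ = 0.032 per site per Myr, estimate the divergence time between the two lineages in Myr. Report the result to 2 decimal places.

3.81

p = 203/976 ≈ 0.207992.
d = −(3/4) ln(1 − 4p/3) = −0.75 ln(1 − 0.277323) = −0.75 ln(0.722677)
  = −0.75 × (-0.324793) = 0.243595 substitutions/site.
Under a molecular clock d = 2μt, so t = d/(2μ) = 0.243595 / (2 × 0.032) = 3.81 Myr.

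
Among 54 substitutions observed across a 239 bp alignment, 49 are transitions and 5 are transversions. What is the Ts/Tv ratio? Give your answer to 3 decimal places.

9.800

R = 49/5 = 9.800.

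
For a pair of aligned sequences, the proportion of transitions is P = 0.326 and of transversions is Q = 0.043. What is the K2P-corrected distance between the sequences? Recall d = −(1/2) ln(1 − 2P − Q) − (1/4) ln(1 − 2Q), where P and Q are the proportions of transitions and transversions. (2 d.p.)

Under the Kimura two-parameter model, d = −½ ln(1 − 2P − Q) − ¼ ln(1 − 2Q).
1 − 2P − Q = 0.305, giving −½ ln(0.305) = 0.593722.
1 − 2Q = 0.914, giving −¼ ln(0.914) = 0.022481.
d = 0.593722 + 0.022481 = 0.616203.

0.62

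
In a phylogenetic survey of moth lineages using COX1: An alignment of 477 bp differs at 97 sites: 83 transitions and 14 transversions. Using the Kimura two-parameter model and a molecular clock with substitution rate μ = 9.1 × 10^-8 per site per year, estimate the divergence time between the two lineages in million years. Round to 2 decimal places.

P = 83/477 ≈ 0.174004 and Q = 14/477 ≈ 0.02935.
Under the Kimura two-parameter model, d = −½ ln(1 − 2P − Q) − ¼ ln(1 − 2Q).
1 − 2P − Q = 0.622642, giving −½ ln(0.622642) = 0.236892.
1 − 2Q = 0.9413, giving −¼ ln(0.9413) = 0.015123.
d = 0.236892 + 0.015123 = 0.252015.
Under a molecular clock d = 2μt, so t = d/(2μ) = 0.252015 / (2 × 9.1 × 10^-8) = 1.38 million years.

1.38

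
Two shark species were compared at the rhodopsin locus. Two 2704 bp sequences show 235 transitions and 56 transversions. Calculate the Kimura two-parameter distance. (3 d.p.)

0.119

P = 235/2704 ≈ 0.086908 and Q = 56/2704 ≈ 0.02071.
Under the Kimura two-parameter model, d = −½ ln(1 − 2P − Q) − ¼ ln(1 − 2Q).
1 − 2P − Q = 0.805474, giving −½ ln(0.805474) = 0.108162.
1 − 2Q = 0.95858, giving −¼ ln(0.95858) = 0.010576.
d = 0.108162 + 0.010576 = 0.118738.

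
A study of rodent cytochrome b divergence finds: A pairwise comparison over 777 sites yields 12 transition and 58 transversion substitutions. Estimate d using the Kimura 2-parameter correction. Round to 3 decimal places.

0.096

P = 12/777 ≈ 0.015444 and Q = 58/777 ≈ 0.074646.
Under the Kimura two-parameter model, d = −½ ln(1 − 2P − Q) − ¼ ln(1 − 2Q).
1 − 2P − Q = 0.894466, giving −½ ln(0.894466) = 0.055764.
1 − 2Q = 0.850708, giving −¼ ln(0.850708) = 0.040422.
d = 0.055764 + 0.040422 = 0.096186.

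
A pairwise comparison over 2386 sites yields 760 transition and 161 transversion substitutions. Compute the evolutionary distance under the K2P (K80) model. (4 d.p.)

0.6458

P = 760/2386 ≈ 0.318525 and Q = 161/2386 ≈ 0.067477.
Under the Kimura two-parameter model, d = −½ ln(1 − 2P − Q) − ¼ ln(1 − 2Q).
1 − 2P − Q = 0.295473, giving −½ ln(0.295473) = 0.609589.
1 − 2Q = 0.865046, giving −¼ ln(0.865046) = 0.036243.
d = 0.609589 + 0.036243 = 0.645832.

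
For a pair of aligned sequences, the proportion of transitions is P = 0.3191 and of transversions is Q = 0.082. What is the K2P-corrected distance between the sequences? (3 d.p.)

0.682

Under the Kimura two-parameter model, d = −½ ln(1 − 2P − Q) − ¼ ln(1 − 2Q).
1 − 2P − Q = 0.2798, giving −½ ln(0.2798) = 0.636840.
1 − 2Q = 0.836, giving −¼ ln(0.836) = 0.044782.
d = 0.636840 + 0.044782 = 0.681622.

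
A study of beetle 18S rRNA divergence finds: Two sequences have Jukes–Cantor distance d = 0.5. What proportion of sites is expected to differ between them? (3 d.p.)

p = (3/4)(1 − e^(−4d/3)) = 0.75 × (1 − e^(-0.666667)) = 0.75 × (1 − 0.513417) = 0.364937.

0.365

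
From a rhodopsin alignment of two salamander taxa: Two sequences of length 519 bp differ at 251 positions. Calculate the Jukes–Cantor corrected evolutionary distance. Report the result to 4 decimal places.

p = 251/519 ≈ 0.483622.
d = −(3/4) ln(1 − 4p/3) = −0.75 ln(1 − 0.644829) = −0.75 ln(0.355171)
  = −0.75 × (-1.035156) = 0.776367 substitutions/site.

0.7764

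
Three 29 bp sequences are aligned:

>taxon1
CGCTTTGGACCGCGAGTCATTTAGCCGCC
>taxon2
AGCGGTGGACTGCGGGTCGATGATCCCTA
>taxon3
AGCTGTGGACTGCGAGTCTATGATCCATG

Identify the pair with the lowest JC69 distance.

taxon1–taxon2: 12/29 differ, p = 0.414, d = 0.602.
taxon1–taxon3: 10/29 differ, p = 0.345, d = 0.462.
taxon2–taxon3: 5/29 differ, p = 0.172, d = 0.196.
The smallest distance is between taxon2 and taxon3.

taxon2 and taxon3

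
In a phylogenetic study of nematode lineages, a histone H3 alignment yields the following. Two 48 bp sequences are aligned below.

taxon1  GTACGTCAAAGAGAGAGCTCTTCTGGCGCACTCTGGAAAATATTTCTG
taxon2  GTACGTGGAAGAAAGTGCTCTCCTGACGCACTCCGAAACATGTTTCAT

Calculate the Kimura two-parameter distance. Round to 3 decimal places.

0.310

Of 48 sites, 7 differences are transitions and 5 are transversions, so P = 7/48 ≈ 0.145833 and Q = 5/48 ≈ 0.104167.
Under the Kimura two-parameter model, d = −½ ln(1 − 2P − Q) − ¼ ln(1 − 2Q).
1 − 2P − Q = 0.604167, giving −½ ln(0.604167) = 0.251952.
1 − 2Q = 0.791666, giving −¼ ln(0.791666) = 0.058404.
d = 0.251952 + 0.058404 = 0.310356.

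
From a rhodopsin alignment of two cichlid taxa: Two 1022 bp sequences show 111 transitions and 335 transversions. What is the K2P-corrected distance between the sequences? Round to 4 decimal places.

P = 111/1022 ≈ 0.108611 and Q = 335/1022 ≈ 0.327789.
Under the Kimura two-parameter model, d = −½ ln(1 − 2P − Q) − ¼ ln(1 − 2Q).
1 − 2P − Q = 0.454989, giving −½ ln(0.454989) = 0.393741.
1 − 2Q = 0.344422, giving −¼ ln(0.344422) = 0.266472.
d = 0.393741 + 0.266472 = 0.660213.

0.6602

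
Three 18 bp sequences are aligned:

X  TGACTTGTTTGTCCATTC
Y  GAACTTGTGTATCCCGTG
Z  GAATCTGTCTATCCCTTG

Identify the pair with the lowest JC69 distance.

Y and Z

X–Y: 7/18 differ, p = 0.389, d = 0.548.
X–Z: 8/18 differ, p = 0.444, d = 0.673.
Y–Z: 4/18 differ, p = 0.222, d = 0.264.
The smallest distance is between Y and Z.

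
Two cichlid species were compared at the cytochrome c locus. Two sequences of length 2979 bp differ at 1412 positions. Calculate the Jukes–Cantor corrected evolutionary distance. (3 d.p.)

0.750

p = 1412/2979 ≈ 0.473985.
d = −(3/4) ln(1 − 4p/3) = −0.75 ln(1 − 0.63198) = −0.75 ln(0.36802)
  = −0.75 × (-0.999618) = 0.749714 substitutions/site.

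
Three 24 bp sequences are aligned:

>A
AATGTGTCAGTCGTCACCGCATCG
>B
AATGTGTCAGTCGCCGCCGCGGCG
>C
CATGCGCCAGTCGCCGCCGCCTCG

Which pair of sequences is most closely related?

A–B: 4/24 differ, p = 0.167, d = 0.188.
A–C: 6/24 differ, p = 0.250, d = 0.304.
B–C: 5/24 differ, p = 0.208, d = 0.244.
The smallest distance is between A and B.

A and B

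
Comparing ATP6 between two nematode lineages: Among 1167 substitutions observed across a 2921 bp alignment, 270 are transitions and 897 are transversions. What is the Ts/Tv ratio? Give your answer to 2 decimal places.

0.30

R = 270/897 = 0.301003… ≈ 0.30 (to 2 d.p.).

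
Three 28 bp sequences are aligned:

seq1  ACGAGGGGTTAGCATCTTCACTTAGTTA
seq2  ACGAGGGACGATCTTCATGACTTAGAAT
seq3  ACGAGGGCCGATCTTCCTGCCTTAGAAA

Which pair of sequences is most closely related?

seq2 and seq3

seq1–seq2: 10/28 differ, p = 0.357, d = 0.485.
seq1–seq3: 10/28 differ, p = 0.357, d = 0.485.
seq2–seq3: 4/28 differ, p = 0.143, d = 0.158.
The smallest distance is between seq2 and seq3.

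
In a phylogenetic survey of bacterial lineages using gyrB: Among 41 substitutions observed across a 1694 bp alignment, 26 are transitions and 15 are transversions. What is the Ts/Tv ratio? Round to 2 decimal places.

1.73

R = 26/15 = 1.733333… ≈ 1.73 (to 2 d.p.).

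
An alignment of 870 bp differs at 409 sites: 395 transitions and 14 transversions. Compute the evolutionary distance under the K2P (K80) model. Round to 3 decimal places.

1.298

P = 395/870 ≈ 0.454023 and Q = 14/870 ≈ 0.016092.
Under the Kimura two-parameter model, d = −½ ln(1 − 2P − Q) − ¼ ln(1 − 2Q).
1 − 2P − Q = 0.075862, giving −½ ln(0.075862) = 1.289420.
1 − 2Q = 0.967816, giving −¼ ln(0.967816) = 0.008178.
d = 1.289420 + 0.008178 = 1.297598.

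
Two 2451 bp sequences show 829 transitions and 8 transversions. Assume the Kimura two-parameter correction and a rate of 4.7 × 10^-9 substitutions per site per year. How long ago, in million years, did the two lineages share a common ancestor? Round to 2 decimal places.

60.74

P = 829/2451 ≈ 0.338229 and Q = 8/2451 ≈ 0.003264.
Under the Kimura two-parameter model, d = −½ ln(1 − 2P − Q) − ¼ ln(1 − 2Q).
1 − 2P − Q = 0.320278, giving −½ ln(0.320278) = 0.569283.
1 − 2Q = 0.993472, giving −¼ ln(0.993472) = 0.001637.
d = 0.569283 + 0.001637 = 0.570920.
Under a molecular clock d = 2μt, so t = d/(2μ) = 0.570920 / (2 × 4.7 × 10^-9) = 60.74 million years.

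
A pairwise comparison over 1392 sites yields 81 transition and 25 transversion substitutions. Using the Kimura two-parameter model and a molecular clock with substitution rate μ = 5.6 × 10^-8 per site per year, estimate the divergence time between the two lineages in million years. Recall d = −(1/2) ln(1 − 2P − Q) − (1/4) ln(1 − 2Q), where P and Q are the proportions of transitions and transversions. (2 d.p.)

0.73

P = 81/1392 ≈ 0.05819 and Q = 25/1392 ≈ 0.01796.
Under the Kimura two-parameter model, d = −½ ln(1 − 2P − Q) − ¼ ln(1 − 2Q).
1 − 2P − Q = 0.86566, giving −½ ln(0.86566) = 0.072132.
1 − 2Q = 0.96408, giving −¼ ln(0.96408) = 0.009145.
d = 0.072132 + 0.009145 = 0.081277.
Under a molecular clock d = 2μt, so t = d/(2μ) = 0.081277 / (2 × 5.6 × 10^-8) = 0.73 million years.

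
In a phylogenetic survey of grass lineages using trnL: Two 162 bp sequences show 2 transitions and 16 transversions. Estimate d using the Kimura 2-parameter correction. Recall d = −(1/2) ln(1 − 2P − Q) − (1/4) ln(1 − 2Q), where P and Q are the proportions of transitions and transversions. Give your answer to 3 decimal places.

P = 2/162 ≈ 0.012346 and Q = 16/162 ≈ 0.098765.
Under the Kimura two-parameter model, d = −½ ln(1 − 2P − Q) − ¼ ln(1 − 2Q).
1 − 2P − Q = 0.876543, giving −½ ln(0.876543) = 0.065885.
1 − 2Q = 0.80247, giving −¼ ln(0.80247) = 0.055015.
d = 0.065885 + 0.055015 = 0.120900.

0.121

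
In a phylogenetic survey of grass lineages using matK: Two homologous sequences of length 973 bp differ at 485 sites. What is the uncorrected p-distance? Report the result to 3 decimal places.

0.498

p = 485/973 = 0.498458… ≈ 0.498 (to 3 d.p.).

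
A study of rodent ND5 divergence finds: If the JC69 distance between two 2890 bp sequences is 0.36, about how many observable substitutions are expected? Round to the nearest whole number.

826

Invert JC69: p = (3/4)(1 − e^(−4d/3)) = 0.75 × (1 − e^(-0.48)) = 0.75 × (1 − 0.618783) = 0.285913.
Expected differing sites = pL ≈ 0.285913 × 2890 = 826.28857 ≈ 826.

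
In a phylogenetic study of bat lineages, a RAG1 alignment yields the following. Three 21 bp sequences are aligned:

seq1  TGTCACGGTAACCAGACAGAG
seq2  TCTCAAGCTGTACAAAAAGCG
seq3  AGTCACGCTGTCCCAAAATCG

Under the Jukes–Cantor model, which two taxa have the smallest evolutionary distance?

seq1–seq2: 9/21 differ, p = 0.429, d = 0.635.
seq1–seq3: 9/21 differ, p = 0.429, d = 0.635.
seq2–seq3: 6/21 differ, p = 0.286, d = 0.360.
The smallest distance is between seq2 and seq3.

seq2 and seq3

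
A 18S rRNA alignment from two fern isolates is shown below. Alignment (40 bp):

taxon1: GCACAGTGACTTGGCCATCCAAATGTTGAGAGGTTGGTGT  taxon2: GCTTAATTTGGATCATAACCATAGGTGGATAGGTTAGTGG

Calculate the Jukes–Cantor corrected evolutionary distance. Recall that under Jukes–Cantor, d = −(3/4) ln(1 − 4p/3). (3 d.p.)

0.752

The sequences differ at 19 of 40 sites, so p = 19/40 = 0.475.
d = −(3/4) ln(1 − 4p/3) = −0.75 ln(1 − 0.633333) = −0.75 ln(0.366667)
  = −0.75 × (-1.003301) = 0.752476 substitutions/site.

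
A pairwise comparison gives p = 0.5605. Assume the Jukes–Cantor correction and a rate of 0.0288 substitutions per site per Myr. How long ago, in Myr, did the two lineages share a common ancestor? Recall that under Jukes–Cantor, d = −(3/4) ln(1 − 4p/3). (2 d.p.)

17.91

d = −(3/4) ln(1 − 4p/3) = −0.75 ln(1 − 0.747333) = −0.75 ln(0.252667)
  = −0.75 × (-1.375683) = 1.031762 substitutions/site.
Under a molecular clock d = 2μt, so t = d/(2μ) = 1.031762 / (2 × 0.0288) = 17.91 Myr.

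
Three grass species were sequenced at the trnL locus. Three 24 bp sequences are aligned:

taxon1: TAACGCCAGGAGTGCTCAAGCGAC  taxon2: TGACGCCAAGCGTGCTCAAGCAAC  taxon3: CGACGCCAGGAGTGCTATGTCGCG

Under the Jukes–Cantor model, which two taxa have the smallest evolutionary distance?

taxon1 and taxon2

taxon1–taxon2: 4/24 differ, p = 0.167, d = 0.188.
taxon1–taxon3: 8/24 differ, p = 0.333, d = 0.441.
taxon2–taxon3: 10/24 differ, p = 0.417, d = 0.608.
The smallest distance is between taxon1 and taxon2.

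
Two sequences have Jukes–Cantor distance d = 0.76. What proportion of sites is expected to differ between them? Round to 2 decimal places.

0.48

p = (3/4)(1 − e^(−4d/3)) = 0.75 × (1 − e^(-1.013333)) = 0.75 × (1 − 0.363007) = 0.477745.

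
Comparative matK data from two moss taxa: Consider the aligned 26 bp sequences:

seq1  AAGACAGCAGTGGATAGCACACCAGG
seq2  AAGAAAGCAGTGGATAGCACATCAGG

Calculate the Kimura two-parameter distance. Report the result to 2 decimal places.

0.08

Of 26 sites, 1 differences are transitions and 1 are transversions, so P = 1/26 ≈ 0.038462 and Q = 1/26 ≈ 0.038462.
Under the Kimura two-parameter model, d = −½ ln(1 − 2P − Q) − ¼ ln(1 − 2Q).
1 − 2P − Q = 0.884614, giving −½ ln(0.884614) = 0.061302.
1 − 2Q = 0.923076, giving −¼ ln(0.923076) = 0.020011.
d = 0.061302 + 0.020011 = 0.081313.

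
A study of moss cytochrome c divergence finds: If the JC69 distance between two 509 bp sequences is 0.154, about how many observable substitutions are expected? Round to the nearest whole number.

71

Invert JC69: p = (3/4)(1 − e^(−4d/3)) = 0.75 × (1 − e^(-0.205333)) = 0.75 × (1 − 0.814376) = 0.139218.
Expected differing sites = pL ≈ 0.139218 × 509 = 70.861962 ≈ 71.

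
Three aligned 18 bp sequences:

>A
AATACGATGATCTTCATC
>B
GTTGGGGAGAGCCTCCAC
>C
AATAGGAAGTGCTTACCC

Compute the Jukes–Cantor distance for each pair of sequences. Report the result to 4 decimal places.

A–B: 10/18 sites differ → p ≈ 0.555556, d = −0.75 ln(1 − 0.740741) = 1.012446 ≈ 1.0124.
A–C: 7/18 sites differ → p ≈ 0.388889, d = −0.75 ln(1 − 0.518519) = 0.548166 ≈ 0.5482.
B–C: 8/18 sites differ → p ≈ 0.444444, d = −0.75 ln(1 − 0.592592) = 0.673455 ≈ 0.6735.

d(A,B) = 1.0124, d(A,C) = 0.5482, d(B,C) = 0.6735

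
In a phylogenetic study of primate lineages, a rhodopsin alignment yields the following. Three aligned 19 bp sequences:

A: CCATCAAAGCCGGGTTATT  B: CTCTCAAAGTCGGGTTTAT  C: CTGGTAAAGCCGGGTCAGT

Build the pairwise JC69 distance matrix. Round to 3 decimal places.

d(A,B) = 0.324, d(A,C) = 0.410, d(B,C) = 0.507

A–B: 5/19 sites differ → p ≈ 0.263158, d = −0.75 ln(1 − 0.350877) = 0.324100 ≈ 0.324.
A–C: 6/19 sites differ → p ≈ 0.315789, d = −0.75 ln(1 − 0.421052) = 0.409907 ≈ 0.410.
B–C: 7/19 sites differ → p ≈ 0.368421, d = −0.75 ln(1 − 0.491228) = 0.506816 ≈ 0.507.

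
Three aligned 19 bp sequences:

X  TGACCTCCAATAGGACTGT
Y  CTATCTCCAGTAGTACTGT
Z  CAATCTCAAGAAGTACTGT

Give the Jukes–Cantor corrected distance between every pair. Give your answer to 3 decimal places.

d(X,Y) = 0.324, d(X,Z) = 0.507, d(Y,Z) = 0.177

X–Y: 5/19 sites differ → p ≈ 0.263158, d = −0.75 ln(1 − 0.350877) = 0.324100 ≈ 0.324.
X–Z: 7/19 sites differ → p ≈ 0.368421, d = −0.75 ln(1 − 0.491228) = 0.506816 ≈ 0.507.
Y–Z: 3/19 sites differ → p ≈ 0.157895, d = −0.75 ln(1 − 0.210527) = 0.177292 ≈ 0.177.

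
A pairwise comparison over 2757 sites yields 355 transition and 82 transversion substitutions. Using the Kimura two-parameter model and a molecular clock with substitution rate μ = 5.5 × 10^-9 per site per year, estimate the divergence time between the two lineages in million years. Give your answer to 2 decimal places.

16.79

P = 355/2757 ≈ 0.128763 and Q = 82/2757 ≈ 0.029742.
Under the Kimura two-parameter model, d = −½ ln(1 − 2P − Q) − ¼ ln(1 − 2Q).
1 − 2P − Q = 0.712732, giving −½ ln(0.712732) = 0.169325.
1 − 2Q = 0.940516, giving −¼ ln(0.940516) = 0.015332.
d = 0.169325 + 0.015332 = 0.184657.
Under a molecular clock d = 2μt, so t = d/(2μ) = 0.184657 / (2 × 5.5 × 10^-9) = 16.79 million years.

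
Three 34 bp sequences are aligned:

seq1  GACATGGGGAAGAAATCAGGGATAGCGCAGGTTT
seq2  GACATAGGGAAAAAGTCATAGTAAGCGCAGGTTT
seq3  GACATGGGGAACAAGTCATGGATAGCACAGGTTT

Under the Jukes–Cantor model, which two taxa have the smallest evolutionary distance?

seq1 and seq3

seq1–seq2: 7/34 differ, p = 0.206, d = 0.241.
seq1–seq3: 4/34 differ, p = 0.118, d = 0.128.
seq2–seq3: 6/34 differ, p = 0.176, d = 0.201.
The smallest distance is between seq1 and seq3.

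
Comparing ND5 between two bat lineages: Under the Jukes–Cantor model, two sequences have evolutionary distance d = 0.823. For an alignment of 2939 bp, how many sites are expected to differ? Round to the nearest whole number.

Invert JC69: p = (3/4)(1 − e^(−4d/3)) = 0.75 × (1 − e^(-1.097333)) = 0.75 × (1 − 0.333760) = 0.499680.
Expected differing sites = pL ≈ 0.499680 × 2939 = 1468.55952 ≈ 1469.

1469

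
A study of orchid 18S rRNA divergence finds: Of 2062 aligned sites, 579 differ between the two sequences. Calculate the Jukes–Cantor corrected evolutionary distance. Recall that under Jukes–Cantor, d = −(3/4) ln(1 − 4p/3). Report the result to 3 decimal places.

p = 579/2062 ≈ 0.280795.
d = −(3/4) ln(1 − 4p/3) = −0.75 ln(1 − 0.374393) = −0.75 ln(0.625607)
  = −0.75 × (-0.469033) = 0.351775 substitutions/site.

0.352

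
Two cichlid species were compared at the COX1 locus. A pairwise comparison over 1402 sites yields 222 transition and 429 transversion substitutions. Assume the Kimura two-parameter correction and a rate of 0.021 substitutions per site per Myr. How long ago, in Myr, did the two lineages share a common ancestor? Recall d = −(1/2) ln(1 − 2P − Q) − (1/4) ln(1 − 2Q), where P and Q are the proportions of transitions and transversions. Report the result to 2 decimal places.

P = 222/1402 ≈ 0.158345 and Q = 429/1402 ≈ 0.305991.
Under the Kimura two-parameter model, d = −½ ln(1 − 2P − Q) − ¼ ln(1 − 2Q).
1 − 2P − Q = 0.377319, giving −½ ln(0.377319) = 0.487332.
1 − 2Q = 0.388018, giving −¼ ln(0.388018) = 0.236676.
d = 0.487332 + 0.236676 = 0.724008.
Under a molecular clock d = 2μt, so t = d/(2μ) = 0.724008 / (2 × 0.021) = 17.24 Myr.

17.24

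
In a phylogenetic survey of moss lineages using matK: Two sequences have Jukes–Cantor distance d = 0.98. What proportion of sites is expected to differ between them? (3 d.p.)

p = (3/4)(1 − e^(−4d/3)) = 0.75 × (1 − e^(-1.306667)) = 0.75 × (1 − 0.270721) = 0.546959.

0.547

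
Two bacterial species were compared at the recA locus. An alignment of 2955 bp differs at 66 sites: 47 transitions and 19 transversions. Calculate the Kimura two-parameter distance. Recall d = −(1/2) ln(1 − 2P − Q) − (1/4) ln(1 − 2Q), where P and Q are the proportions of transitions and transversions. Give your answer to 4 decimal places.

0.0227

P = 47/2955 ≈ 0.015905 and Q = 19/2955 ≈ 0.00643.
Under the Kimura two-parameter model, d = −½ ln(1 − 2P − Q) − ¼ ln(1 − 2Q).
1 − 2P − Q = 0.96176, giving −½ ln(0.96176) = 0.019495.
1 − 2Q = 0.98714, giving −¼ ln(0.98714) = 0.003236.
d = 0.019495 + 0.003236 = 0.022731.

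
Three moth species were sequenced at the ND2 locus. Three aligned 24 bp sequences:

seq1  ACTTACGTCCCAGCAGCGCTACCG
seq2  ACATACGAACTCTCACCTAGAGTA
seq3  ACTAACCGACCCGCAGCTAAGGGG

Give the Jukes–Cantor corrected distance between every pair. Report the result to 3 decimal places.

d(seq1,seq2) = 0.961, d(seq1,seq3) = 0.708, d(seq2,seq3) = 0.708

seq1–seq2: 13/24 sites differ → p ≈ 0.541667, d = −0.75 ln(1 − 0.722223) = 0.960702 ≈ 0.961.
seq1–seq3: 11/24 sites differ → p ≈ 0.458333, d = −0.75 ln(1 − 0.611111) = 0.708346 ≈ 0.708.
seq2–seq3: 11/24 sites differ → p ≈ 0.458333, d = −0.75 ln(1 − 0.611111) = 0.708346 ≈ 0.708.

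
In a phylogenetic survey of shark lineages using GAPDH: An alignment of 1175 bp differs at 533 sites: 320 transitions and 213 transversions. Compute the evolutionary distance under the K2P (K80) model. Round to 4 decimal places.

0.7598

P = 320/1175 ≈ 0.27234 and Q = 213/1175 ≈ 0.181277.
Under the Kimura two-parameter model, d = −½ ln(1 − 2P − Q) − ¼ ln(1 − 2Q).
1 − 2P − Q = 0.274043, giving −½ ln(0.274043) = 0.647235.
1 − 2Q = 0.637446, giving −¼ ln(0.637446) = 0.112571.
d = 0.647235 + 0.112571 = 0.759806.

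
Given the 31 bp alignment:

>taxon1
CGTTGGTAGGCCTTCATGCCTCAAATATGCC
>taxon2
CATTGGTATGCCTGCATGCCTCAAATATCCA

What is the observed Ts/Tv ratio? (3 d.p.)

Transitions are A↔G and C↔T; transversions are all other mismatches.
Transitions: 1. Transversions: 4.
R = 1/4 = 0.250.

0.250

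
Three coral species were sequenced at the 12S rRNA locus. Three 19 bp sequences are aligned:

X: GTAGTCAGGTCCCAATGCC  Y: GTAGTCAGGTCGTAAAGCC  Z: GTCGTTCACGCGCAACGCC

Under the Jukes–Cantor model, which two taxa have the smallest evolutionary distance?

X and Y

X–Y: 3/19 differ, p = 0.158, d = 0.177.
X–Z: 8/19 differ, p = 0.421, d = 0.618.
Y–Z: 8/19 differ, p = 0.421, d = 0.618.
The smallest distance is between X and Y.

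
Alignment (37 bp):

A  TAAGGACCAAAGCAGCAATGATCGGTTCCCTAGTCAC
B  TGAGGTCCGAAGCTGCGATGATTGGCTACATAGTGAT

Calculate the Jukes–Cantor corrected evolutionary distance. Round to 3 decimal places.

The sequences differ at 11 of 37 sites, so p = 11/37 ≈ 0.297297.
d = −(3/4) ln(1 − 4p/3) = −0.75 ln(1 − 0.396396) = −0.75 ln(0.603604)
  = −0.75 × (-0.504837) = 0.378628 substitutions/site.

0.379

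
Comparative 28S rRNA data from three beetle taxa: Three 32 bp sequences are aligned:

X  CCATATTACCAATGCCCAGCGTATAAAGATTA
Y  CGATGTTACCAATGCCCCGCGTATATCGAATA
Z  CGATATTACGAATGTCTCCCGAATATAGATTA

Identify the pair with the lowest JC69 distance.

X–Y: 6/32 differ, p = 0.188, d = 0.216.
X–Z: 8/32 differ, p = 0.250, d = 0.304.
Y–Z: 8/32 differ, p = 0.250, d = 0.304.
The smallest distance is between X and Y.

X and Y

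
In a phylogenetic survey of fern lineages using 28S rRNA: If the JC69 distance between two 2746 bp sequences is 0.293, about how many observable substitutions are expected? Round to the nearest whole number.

Invert JC69: p = (3/4)(1 − e^(−4d/3)) = 0.75 × (1 − e^(-0.390667)) = 0.75 × (1 − 0.676605) = 0.242546.
Expected differing sites = pL ≈ 0.242546 × 2746 = 666.031316 ≈ 666.

666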